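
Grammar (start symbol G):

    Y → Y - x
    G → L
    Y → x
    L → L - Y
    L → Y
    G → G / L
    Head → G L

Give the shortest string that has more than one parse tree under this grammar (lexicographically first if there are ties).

length 1: no string has ≥2 trees
length 3: x - x has 2 parse trees

Two derivations of x - x:
  G ⇒ L ⇒ L - Y ⇒ Y - Y ⇒ x - Y ⇒ x - x
  G ⇒ L ⇒ Y ⇒ Y - x ⇒ x - x

x - x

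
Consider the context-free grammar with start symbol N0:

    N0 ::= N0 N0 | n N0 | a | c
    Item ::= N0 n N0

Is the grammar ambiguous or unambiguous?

Witness: a a a

Derivation 1: N0 ⇒ N0 N0 ⇒ N0 N0 N0 ⇒ a N0 N0 ⇒ a a N0 ⇒ a a a
Derivation 2: N0 ⇒ N0 N0 ⇒ a N0 ⇒ a N0 N0 ⇒ a a N0 ⇒ a a a

Two distinct leftmost derivations for the same string.

Ambiguous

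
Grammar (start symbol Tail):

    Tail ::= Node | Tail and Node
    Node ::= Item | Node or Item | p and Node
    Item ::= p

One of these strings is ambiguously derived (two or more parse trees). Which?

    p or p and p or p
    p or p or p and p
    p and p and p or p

p or p and p or p: 1 tree
p or p or p and p: 1 tree
p and p and p or p: 7 trees

p and p and p or p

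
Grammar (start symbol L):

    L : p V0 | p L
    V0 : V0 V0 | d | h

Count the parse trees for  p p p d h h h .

Parse trees for p p p d h h h:
  [L p [L p [L p [V0 [V0 d] [V0 [V0 h] [V0 [V0 h] [V0 h]]]]]]]
  [L p [L p [L p [V0 [V0 d] [V0 [V0 [V0 h] [V0 h]] [V0 h]]]]]]
  [L p [L p [L p [V0 [V0 [V0 d] [V0 h]] [V0 [V0 h] [V0 h]]]]]]
  [L p [L p [L p [V0 [V0 [V0 d] [V0 [V0 h] [V0 h]]] [V0 h]]]]]
  [L p [L p [L p [V0 [V0 [V0 [V0 d] [V0 h]] [V0 h]] [V0 h]]]]]

5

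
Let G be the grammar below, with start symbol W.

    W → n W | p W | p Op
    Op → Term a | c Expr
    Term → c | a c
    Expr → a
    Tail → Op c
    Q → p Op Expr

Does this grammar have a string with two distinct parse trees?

Ambiguous

Witness: p c a

Derivation 1: W ⇒ p Op ⇒ p Term a ⇒ p c a
Derivation 2: W ⇒ p Op ⇒ p c Expr ⇒ p c a

Two distinct leftmost derivations for the same string.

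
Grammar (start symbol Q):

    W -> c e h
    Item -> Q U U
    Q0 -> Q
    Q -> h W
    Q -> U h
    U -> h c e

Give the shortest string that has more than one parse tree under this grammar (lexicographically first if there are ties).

length 4: h c e h has 2 parse trees

Two derivations of h c e h:
  Q ⇒ h W ⇒ h c e h
  Q ⇒ U h ⇒ h c e h

h c e h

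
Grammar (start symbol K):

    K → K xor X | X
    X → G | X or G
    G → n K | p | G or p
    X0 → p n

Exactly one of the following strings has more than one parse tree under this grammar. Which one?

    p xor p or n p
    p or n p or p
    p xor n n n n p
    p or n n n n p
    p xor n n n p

p or n p or p

p xor p or n p: 1 tree
p or n p or p: 4 trees
p xor n n n n p: 1 tree
p or n n n n p: 1 tree
p xor n n n p: 1 tree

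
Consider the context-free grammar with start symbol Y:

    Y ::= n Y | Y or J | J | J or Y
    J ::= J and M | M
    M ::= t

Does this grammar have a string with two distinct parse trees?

Ambiguous

Witness: t or t

Derivation 1: Y ⇒ Y or J ⇒ J or J ⇒ M or J ⇒ t or J ⇒ t or M ⇒ t or t
Derivation 2: Y ⇒ J or Y ⇒ M or Y ⇒ t or Y ⇒ t or J ⇒ t or M ⇒ t or t

Two distinct leftmost derivations for the same string.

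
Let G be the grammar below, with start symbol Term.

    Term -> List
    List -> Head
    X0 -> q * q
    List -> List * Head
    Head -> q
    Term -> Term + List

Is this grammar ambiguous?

Only Term, List, Head are reachable from Term; ignoring the rest: The grammar is stratified — Term handles '+' (left-recursive), List handles '*', Head atoms. Each operator has a fixed associativity and precedence level, so every string has one parse.

Unambiguous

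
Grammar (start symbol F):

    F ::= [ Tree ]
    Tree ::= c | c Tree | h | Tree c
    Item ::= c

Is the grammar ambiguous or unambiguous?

Witness: [ c c ]

Derivation 1: F ⇒ [ Tree ] ⇒ [ c Tree ] ⇒ [ c c ]
Derivation 2: F ⇒ [ Tree ] ⇒ [ Tree c ] ⇒ [ c c ]

Two distinct leftmost derivations for the same string.

Ambiguous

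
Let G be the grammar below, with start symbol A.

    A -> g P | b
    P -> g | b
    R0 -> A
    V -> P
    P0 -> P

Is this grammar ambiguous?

Unambiguous

(R0, V, P0 are unreachable from A, so their rules don't affect L(A).) Restricted to the reachable nonterminals, every rule has the form A → t or A → t B, and no two rules for the same A share a first terminal. The grammar encodes a DFA — one run per string.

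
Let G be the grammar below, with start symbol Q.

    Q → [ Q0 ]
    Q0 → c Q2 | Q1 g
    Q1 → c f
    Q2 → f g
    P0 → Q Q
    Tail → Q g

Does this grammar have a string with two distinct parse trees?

Ambiguous

Witness: [ c f g ]

Derivation 1: Q ⇒ [ Q0 ] ⇒ [ c Q2 ] ⇒ [ c f g ]
Derivation 2: Q ⇒ [ Q0 ] ⇒ [ Q1 g ] ⇒ [ c f g ]

Two distinct leftmost derivations for the same string.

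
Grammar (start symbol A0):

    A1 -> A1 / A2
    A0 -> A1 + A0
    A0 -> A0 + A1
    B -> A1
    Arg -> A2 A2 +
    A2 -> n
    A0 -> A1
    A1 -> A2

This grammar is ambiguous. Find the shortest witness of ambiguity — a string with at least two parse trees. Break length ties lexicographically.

length 1: no string has ≥2 trees
length 3: n + n has 2 parse trees

Two derivations of n + n:
  A0 ⇒ A1 + A0 ⇒ A2 + A0 ⇒ n + A0 ⇒ n + A1 ⇒ n + A2 ⇒ n + n
  A0 ⇒ A0 + A1 ⇒ A1 + A1 ⇒ A2 + A1 ⇒ n + A1 ⇒ n + A2 ⇒ n + n

n + n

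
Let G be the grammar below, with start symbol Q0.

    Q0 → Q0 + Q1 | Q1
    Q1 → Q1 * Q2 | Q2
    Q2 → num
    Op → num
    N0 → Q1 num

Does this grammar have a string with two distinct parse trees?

(Op, N0 are unreachable from Q0, so their rules don't affect L(Q0).) Q0 → Q0 + Q1 | Q1  ;  Q1 → Q1 * Q2 | Q2  — a left-associative chain with Q2 at the bottom. Each string factors uniquely by precedence.

Unambiguous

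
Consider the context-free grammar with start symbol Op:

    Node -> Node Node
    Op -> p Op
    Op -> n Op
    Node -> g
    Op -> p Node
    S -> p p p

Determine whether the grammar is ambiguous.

Ambiguous

Witness: p g g g

Derivation 1: Op ⇒ p Node ⇒ p Node Node ⇒ p Node Node Node ⇒ p g Node Node ⇒ p g g Node ⇒ p g g g
Derivation 2: Op ⇒ p Node ⇒ p Node Node ⇒ p g Node ⇒ p g Node Node ⇒ p g g Node ⇒ p g g g

Two distinct leftmost derivations for the same string.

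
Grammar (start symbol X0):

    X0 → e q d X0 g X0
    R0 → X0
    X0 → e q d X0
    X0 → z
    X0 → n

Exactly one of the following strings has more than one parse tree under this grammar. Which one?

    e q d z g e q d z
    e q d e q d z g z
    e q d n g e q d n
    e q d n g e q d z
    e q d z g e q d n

e q d z g e q d z: 1 tree
e q d e q d z g z: 2 trees
e q d n g e q d n: 1 tree
e q d n g e q d z: 1 tree
e q d z g e q d n: 1 tree

e q d e q d z g z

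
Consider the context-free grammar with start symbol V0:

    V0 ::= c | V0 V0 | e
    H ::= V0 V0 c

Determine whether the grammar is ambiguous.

Ambiguous

Witness: c c c

Derivation 1: V0 ⇒ V0 V0 ⇒ c V0 ⇒ c V0 V0 ⇒ c c V0 ⇒ c c c
Derivation 2: V0 ⇒ V0 V0 ⇒ V0 V0 V0 ⇒ c V0 V0 ⇒ c c V0 ⇒ c c c

Two distinct leftmost derivations for the same string.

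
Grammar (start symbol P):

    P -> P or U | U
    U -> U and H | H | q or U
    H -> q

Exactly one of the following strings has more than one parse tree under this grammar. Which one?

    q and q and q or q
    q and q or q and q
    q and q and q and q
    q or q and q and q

q and q and q or q: 1 tree
q and q or q and q: 1 tree
q and q and q and q: 1 tree
q or q and q and q: 4 trees

q or q and q and q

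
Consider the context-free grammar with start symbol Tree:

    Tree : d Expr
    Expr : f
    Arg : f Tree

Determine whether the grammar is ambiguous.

Unambiguous

Only Tree, Expr are reachable from Tree; ignoring the rest: Restricted to the reachable nonterminals, every rule has the form A → t or A → t B, and no two rules for the same A share a first terminal. The grammar encodes a DFA — one run per string.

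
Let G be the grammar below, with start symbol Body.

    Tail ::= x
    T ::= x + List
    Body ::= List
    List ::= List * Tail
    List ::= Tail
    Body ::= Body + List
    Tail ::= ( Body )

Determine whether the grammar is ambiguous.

Unambiguous

Only Body, List, Tail are reachable from Body; ignoring the rest: Body → Body + List | List  ;  List → List * Tail | Tail  — a left-associative chain with Tail at the bottom. Each string factors uniquely by precedence.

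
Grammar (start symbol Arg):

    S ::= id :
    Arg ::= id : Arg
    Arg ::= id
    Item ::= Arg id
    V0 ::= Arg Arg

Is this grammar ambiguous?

(V0, Item, S are unreachable from Arg, so their rules don't affect L(Arg).) The reachable grammar is A → atom sep A | atom. Each atom is followed by either the separator (recurse) or end-of-string (stop) — no choice point.

Unambiguous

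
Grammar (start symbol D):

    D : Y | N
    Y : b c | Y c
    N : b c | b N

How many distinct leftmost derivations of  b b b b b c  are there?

1

Parse trees for b b b b b c:
  [D [N b [N b [N b [N b [N b c]]]]]]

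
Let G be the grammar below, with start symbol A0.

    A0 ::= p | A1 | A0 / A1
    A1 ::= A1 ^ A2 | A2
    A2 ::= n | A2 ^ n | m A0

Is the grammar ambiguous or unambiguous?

Witness: n ^ n

Derivation 1: A0 ⇒ A1 ⇒ A1 ^ A2 ⇒ A2 ^ A2 ⇒ n ^ A2 ⇒ n ^ n
Derivation 2: A0 ⇒ A1 ⇒ A2 ⇒ A2 ^ n ⇒ n ^ n

Two distinct leftmost derivations for the same string.

Ambiguous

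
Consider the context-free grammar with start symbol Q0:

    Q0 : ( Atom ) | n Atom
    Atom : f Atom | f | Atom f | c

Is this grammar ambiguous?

Witness: n f f

Derivation 1: Q0 ⇒ n Atom ⇒ n f Atom ⇒ n f f
Derivation 2: Q0 ⇒ n Atom ⇒ n Atom f ⇒ n f f

Two distinct leftmost derivations for the same string.

Ambiguous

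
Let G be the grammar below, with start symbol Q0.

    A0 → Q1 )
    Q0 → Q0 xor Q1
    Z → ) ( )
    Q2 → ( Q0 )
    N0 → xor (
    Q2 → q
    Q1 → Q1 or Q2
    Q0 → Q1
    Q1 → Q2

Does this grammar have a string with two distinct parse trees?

(N0, Z, A0 are unreachable from Q0, so their rules don't affect L(Q0).) The grammar is stratified — Q0 handles 'xor' (left-recursive), Q1 handles 'or', Q2 atoms. Each operator has a fixed associativity and precedence level, so every string has one parse.

Unambiguous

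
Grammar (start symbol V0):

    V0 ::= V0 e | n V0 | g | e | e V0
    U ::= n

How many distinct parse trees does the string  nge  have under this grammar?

2

Parse trees for nge:
  [V0 [V0 n [V0 g]] e]
  [V0 n [V0 [V0 g] e]]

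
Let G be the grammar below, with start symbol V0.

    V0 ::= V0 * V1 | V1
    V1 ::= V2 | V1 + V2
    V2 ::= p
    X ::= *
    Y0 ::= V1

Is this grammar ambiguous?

Only V0, V1, V2 are reachable from V0; ignoring the rest: This is a standard precedence ladder (V0 over V1 over V2), with each level left-recursive on its own operator ('*' at V0, '+' at V1). That structure is LR(1), hence unambiguous.

Unambiguous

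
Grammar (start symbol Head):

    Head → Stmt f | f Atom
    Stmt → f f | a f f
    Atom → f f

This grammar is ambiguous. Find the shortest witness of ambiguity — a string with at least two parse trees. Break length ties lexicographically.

f f f

length 3: f f f has 2 parse trees

Two derivations of f f f:
  Head ⇒ Stmt f ⇒ f f f
  Head ⇒ f Atom ⇒ f f f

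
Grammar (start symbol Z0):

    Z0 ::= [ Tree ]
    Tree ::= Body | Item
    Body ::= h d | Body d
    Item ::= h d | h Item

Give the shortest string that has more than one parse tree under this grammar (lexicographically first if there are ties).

length 4: [ h d ] has 2 parse trees

Two derivations of [ h d ]:
  Z0 ⇒ [ Tree ] ⇒ [ Body ] ⇒ [ h d ]
  Z0 ⇒ [ Tree ] ⇒ [ Item ] ⇒ [ h d ]

[ h d ]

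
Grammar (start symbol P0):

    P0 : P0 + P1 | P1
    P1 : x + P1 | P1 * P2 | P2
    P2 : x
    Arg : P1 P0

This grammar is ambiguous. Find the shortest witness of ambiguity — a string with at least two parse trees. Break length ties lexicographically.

length 1: no string has ≥2 trees
length 3: x + x has 2 parse trees

Two derivations of x + x:
  P0 ⇒ P0 + P1 ⇒ P1 + P1 ⇒ P2 + P1 ⇒ x + P1 ⇒ x + P2 ⇒ x + x
  P0 ⇒ P1 ⇒ x + P1 ⇒ x + P2 ⇒ x + x

x + x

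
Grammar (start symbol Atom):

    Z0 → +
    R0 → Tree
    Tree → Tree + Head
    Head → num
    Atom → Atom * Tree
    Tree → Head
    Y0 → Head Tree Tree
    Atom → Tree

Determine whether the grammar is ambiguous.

Unambiguous

(R0, Z0, Y0 are unreachable from Atom, so their rules don't affect L(Atom).) This is a standard precedence ladder (Atom over Tree over Head), with each level left-recursive on its own operator ('*' at Atom, '+' at Tree). That structure is LR(1), hence unambiguous.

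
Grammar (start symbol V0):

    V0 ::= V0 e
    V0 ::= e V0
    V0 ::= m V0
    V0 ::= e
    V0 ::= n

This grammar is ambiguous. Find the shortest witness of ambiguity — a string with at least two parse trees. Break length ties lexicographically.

length 1: no string has ≥2 trees
length 2: e e has 2 parse trees

Two derivations of e e:
  V0 ⇒ V0 e ⇒ e e
  V0 ⇒ e V0 ⇒ e e

e e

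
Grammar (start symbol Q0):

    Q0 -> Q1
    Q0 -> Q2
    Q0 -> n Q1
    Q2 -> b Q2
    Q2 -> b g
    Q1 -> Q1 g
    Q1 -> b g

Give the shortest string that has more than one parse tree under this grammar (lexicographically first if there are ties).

length 2: b g has 2 parse trees

Two derivations of b g:
  Q0 ⇒ Q1 ⇒ b g
  Q0 ⇒ Q2 ⇒ b g

b g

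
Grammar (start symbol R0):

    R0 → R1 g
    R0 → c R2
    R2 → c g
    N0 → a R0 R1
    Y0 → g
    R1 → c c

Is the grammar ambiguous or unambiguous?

Ambiguous

Witness: c c g

Derivation 1: R0 ⇒ R1 g ⇒ c c g
Derivation 2: R0 ⇒ c R2 ⇒ c c g

Two distinct leftmost derivations for the same string.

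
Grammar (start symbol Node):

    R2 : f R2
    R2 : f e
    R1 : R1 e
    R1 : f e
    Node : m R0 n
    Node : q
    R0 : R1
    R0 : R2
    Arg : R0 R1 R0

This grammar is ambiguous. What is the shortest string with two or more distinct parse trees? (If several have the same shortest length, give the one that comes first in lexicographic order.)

m f e n

length 1: no string has ≥2 trees
length 4: m f e n has 2 parse trees

Two derivations of m f e n:
  Node ⇒ m R0 n ⇒ m R1 n ⇒ m f e n
  Node ⇒ m R0 n ⇒ m R2 n ⇒ m f e n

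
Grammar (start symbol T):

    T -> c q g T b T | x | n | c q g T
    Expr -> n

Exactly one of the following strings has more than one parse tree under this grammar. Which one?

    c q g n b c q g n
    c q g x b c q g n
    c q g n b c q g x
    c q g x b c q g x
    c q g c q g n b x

c q g c q g n b x

c q g n b c q g n: 1 tree
c q g x b c q g n: 1 tree
c q g n b c q g x: 1 tree
c q g x b c q g x: 1 tree
c q g c q g n b x: 2 trees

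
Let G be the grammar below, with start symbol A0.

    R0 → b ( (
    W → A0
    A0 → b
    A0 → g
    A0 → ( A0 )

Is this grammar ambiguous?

Only A0 is reachable from A0; ignoring the rest: L(A0) is { openⁿ atom closeⁿ : n ≥ 0 }. The bracket depth fixes n, and the derivation is forced at every step.

Unambiguous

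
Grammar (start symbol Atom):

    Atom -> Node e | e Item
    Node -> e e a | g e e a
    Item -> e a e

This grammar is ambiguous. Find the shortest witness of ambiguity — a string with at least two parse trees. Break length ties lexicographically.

length 4: e e a e has 2 parse trees

Two derivations of e e a e:
  Atom ⇒ Node e ⇒ e e a e
  Atom ⇒ e Item ⇒ e e a e

e e a e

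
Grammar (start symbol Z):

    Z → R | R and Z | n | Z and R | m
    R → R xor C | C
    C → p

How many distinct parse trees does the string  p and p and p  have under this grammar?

4

Parse trees for p and p and p:
  [Z [R [C p]] and [Z [R [C p]] and [Z [R [C p]]]]]
  [Z [R [C p]] and [Z [Z [R [C p]]] and [R [C p]]]]
  [Z [Z [R [C p]] and [Z [R [C p]]]] and [R [C p]]]
  [Z [Z [Z [R [C p]]] and [R [C p]]] and [R [C p]]]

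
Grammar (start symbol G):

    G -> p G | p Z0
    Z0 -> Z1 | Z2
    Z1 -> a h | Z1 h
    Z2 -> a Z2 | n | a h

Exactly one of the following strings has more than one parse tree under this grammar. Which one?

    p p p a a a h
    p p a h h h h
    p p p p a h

p p p a a a h: 1 tree
p p a h h h h: 1 tree
p p p p a h: 2 trees

p p p p a h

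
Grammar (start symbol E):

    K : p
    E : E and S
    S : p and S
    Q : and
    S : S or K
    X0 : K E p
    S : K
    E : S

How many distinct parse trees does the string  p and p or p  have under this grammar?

Parse trees for p and p or p:
  [E [E [S [K p]]] and [S [S [K p]] or [K p]]]
  [E [S p and [S [S [K p]] or [K p]]]]
  [E [S [S p and [S [K p]]] or [K p]]]

3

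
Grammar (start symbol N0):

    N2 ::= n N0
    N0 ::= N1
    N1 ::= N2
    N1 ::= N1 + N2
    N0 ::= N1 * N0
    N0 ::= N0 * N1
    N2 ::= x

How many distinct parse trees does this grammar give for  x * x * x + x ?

Parse trees for x * x * x + x:
  [N0 [N1 [N2 x]] * [N0 [N1 [N2 x]] * [N0 [N1 [N1 [N2 x]] + [N2 x]]]]]
  [N0 [N1 [N2 x]] * [N0 [N0 [N1 [N2 x]]] * [N1 [N1 [N2 x]] + [N2 x]]]]
  [N0 [N0 [N1 [N2 x]] * [N0 [N1 [N2 x]]]] * [N1 [N1 [N2 x]] + [N2 x]]]
  [N0 [N0 [N0 [N1 [N2 x]]] * [N1 [N2 x]]] * [N1 [N1 [N2 x]] + [N2 x]]]

4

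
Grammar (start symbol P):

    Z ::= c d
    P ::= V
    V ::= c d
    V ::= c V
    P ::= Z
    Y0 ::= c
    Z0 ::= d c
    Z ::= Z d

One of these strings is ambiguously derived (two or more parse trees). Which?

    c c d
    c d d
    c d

c c d: 1 tree
c d d: 1 tree
c d: 2 trees

c d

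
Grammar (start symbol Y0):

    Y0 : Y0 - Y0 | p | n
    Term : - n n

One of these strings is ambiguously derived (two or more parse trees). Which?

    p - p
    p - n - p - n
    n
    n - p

p - p: 1 tree
p - n - p - n: 5 trees
n: 1 tree
n - p: 1 tree

p - n - p - n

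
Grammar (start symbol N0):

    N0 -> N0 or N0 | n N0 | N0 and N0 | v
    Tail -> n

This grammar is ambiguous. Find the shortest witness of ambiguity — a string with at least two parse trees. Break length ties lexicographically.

length 1: no string has ≥2 trees
length 2: no string has ≥2 trees
length 3: no string has ≥2 trees
length 4: n v and v has 2 parse trees

Two derivations of n v and v:
  N0 ⇒ n N0 ⇒ n N0 and N0 ⇒ n v and N0 ⇒ n v and v
  N0 ⇒ N0 and N0 ⇒ n N0 and N0 ⇒ n v and N0 ⇒ n v and v

n v and v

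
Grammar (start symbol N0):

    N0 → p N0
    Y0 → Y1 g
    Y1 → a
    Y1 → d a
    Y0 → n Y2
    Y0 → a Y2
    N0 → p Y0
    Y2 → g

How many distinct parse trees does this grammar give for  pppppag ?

Parse trees for pppppag:
  [N0 p [N0 p [N0 p [N0 p [N0 p [Y0 [Y1 a] g]]]]]]
  [N0 p [N0 p [N0 p [N0 p [N0 p [Y0 a [Y2 g]]]]]]]

2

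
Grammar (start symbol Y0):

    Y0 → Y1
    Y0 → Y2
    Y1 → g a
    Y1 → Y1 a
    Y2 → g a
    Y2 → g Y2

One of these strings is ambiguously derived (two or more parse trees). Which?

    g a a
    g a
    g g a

g a

g a a: 1 tree
g a: 2 trees
g g a: 1 tree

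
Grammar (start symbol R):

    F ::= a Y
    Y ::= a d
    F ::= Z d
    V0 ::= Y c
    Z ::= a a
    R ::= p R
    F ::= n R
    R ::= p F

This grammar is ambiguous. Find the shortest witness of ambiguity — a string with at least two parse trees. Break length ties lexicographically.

length 4: p a a d has 2 parse trees

Two derivations of p a a d:
  R ⇒ p F ⇒ p a Y ⇒ p a a d
  R ⇒ p F ⇒ p Z d ⇒ p a a d

p a a d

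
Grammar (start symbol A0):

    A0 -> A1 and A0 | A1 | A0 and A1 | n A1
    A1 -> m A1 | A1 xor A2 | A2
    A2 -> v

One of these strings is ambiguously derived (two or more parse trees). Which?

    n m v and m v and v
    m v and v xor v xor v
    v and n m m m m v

n m v and m v and v: 1 tree
m v and v xor v xor v: 2 trees
v and n m m m m v: 1 tree

m v and v xor v xor v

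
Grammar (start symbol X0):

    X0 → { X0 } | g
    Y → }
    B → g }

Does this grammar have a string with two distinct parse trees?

(Y, B are unreachable from X0, so their rules don't affect L(X0).) L(X0) is { openⁿ atom closeⁿ : n ≥ 0 }. The bracket depth fixes n, and the derivation is forced at every step.

Unambiguous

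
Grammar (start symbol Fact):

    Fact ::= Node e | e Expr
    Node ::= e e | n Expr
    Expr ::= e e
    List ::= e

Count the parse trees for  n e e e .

1

Parse trees for n e e e:
  [Fact [Node n [Expr e e]] e]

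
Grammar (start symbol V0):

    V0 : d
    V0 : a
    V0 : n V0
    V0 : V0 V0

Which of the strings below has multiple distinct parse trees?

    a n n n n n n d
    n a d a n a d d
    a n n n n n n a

n a d a n a d d

a n n n n n n d: 1 tree
n a d a n a d d: 202 trees
a n n n n n n a: 1 tree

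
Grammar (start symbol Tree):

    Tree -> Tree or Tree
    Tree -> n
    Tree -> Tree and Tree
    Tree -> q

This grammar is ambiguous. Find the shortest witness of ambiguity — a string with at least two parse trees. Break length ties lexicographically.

length 1: no string has ≥2 trees
length 3: no string has ≥2 trees
length 5: n and n and n has 2 parse trees

Two derivations of n and n and n:
  Tree ⇒ Tree and Tree ⇒ n and Tree ⇒ n and Tree and Tree ⇒ n and n and Tree ⇒ n and n and n
  Tree ⇒ Tree and Tree ⇒ Tree and Tree and Tree ⇒ n and Tree and Tree ⇒ n and n and Tree ⇒ n and n and n

n and n and n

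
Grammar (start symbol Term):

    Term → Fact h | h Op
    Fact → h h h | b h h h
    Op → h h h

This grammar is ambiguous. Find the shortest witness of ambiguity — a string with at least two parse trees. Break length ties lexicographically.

h h h h

length 4: h h h h has 2 parse trees

Two derivations of h h h h:
  Term ⇒ Fact h ⇒ h h h h
  Term ⇒ h Op ⇒ h h h h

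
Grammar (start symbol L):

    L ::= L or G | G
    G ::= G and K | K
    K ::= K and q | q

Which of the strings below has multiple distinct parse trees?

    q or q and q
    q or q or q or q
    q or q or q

q or q and q

q or q and q: 2 trees
q or q or q or q: 1 tree
q or q or q: 1 tree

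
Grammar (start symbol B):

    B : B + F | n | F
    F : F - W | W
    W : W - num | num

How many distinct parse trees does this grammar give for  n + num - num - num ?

4

Parse trees for n + num - num - num:
  [B [B n] + [F [F [W num]] - [W [W num] - num]]]
  [B [B n] + [F [F [F [W num]] - [W num]] - [W num]]]
  [B [B n] + [F [F [W [W num] - num]] - [W num]]]
  [B [B n] + [F [W [W [W num] - num] - num]]]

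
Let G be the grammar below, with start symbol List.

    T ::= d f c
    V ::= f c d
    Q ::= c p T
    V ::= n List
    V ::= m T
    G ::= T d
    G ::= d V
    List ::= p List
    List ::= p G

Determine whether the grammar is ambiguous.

Witness: p d f c d

Derivation 1: List ⇒ p G ⇒ p T d ⇒ p d f c d
Derivation 2: List ⇒ p G ⇒ p d V ⇒ p d f c d

Two distinct leftmost derivations for the same string.

Ambiguous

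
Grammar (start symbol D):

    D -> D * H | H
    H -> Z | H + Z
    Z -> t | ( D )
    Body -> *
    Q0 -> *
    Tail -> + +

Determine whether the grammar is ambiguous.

Unambiguous

(Body, Q0, Tail are unreachable from D, so their rules don't affect L(D).) D → D * H | H  ;  H → H + Z | Z  — a left-associative chain with Z at the bottom. Each string factors uniquely by precedence.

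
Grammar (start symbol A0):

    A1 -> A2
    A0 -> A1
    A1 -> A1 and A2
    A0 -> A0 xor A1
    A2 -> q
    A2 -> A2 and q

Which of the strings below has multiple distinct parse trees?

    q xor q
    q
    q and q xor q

q xor q: 1 tree
q: 1 tree
q and q xor q: 2 trees

q and q xor q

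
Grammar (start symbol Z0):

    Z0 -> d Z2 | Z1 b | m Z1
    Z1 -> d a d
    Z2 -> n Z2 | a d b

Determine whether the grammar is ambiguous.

Witness: d a d b

Derivation 1: Z0 ⇒ d Z2 ⇒ d a d b
Derivation 2: Z0 ⇒ Z1 b ⇒ d a d b

Two distinct leftmost derivations for the same string.

Ambiguous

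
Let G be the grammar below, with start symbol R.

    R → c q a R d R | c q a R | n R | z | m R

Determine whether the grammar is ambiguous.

Witness: c q a c q a z d z

Derivation 1: R ⇒ c q a R d R ⇒ c q a c q a R d R ⇒ c q a c q a z d R ⇒ c q a c q a z d z
Derivation 2: R ⇒ c q a R ⇒ c q a c q a R d R ⇒ c q a c q a z d R ⇒ c q a c q a z d z

Two distinct leftmost derivations for the same string.

Ambiguous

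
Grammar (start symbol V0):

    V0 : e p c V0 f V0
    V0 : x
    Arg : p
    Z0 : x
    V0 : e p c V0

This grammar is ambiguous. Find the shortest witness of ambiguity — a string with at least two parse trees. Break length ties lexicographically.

e p c e p c x f x

length 1: no string has ≥2 trees
length 4: no string has ≥2 trees
length 6: no string has ≥2 trees
length 7: no string has ≥2 trees
length 9: e p c e p c x f x has 2 parse trees

Two derivations of e p c e p c x f x:
  V0 ⇒ e p c V0 f V0 ⇒ e p c e p c V0 f V0 ⇒ e p c e p c x f V0 ⇒ e p c e p c x f x
  V0 ⇒ e p c V0 ⇒ e p c e p c V0 f V0 ⇒ e p c e p c x f V0 ⇒ e p c e p c x f x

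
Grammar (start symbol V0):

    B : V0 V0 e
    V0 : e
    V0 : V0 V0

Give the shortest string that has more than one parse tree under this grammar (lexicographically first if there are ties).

e e e

length 1: no string has ≥2 trees
length 2: no string has ≥2 trees
length 3: e e e has 2 parse trees

Two derivations of e e e:
  V0 ⇒ V0 V0 ⇒ e V0 ⇒ e V0 V0 ⇒ e e V0 ⇒ e e e
  V0 ⇒ V0 V0 ⇒ V0 V0 V0 ⇒ e V0 V0 ⇒ e e V0 ⇒ e e e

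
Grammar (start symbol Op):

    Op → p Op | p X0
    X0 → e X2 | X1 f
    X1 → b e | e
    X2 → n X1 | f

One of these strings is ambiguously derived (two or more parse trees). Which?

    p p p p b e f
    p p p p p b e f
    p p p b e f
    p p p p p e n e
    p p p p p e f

p p p p b e f: 1 tree
p p p p p b e f: 1 tree
p p p b e f: 1 tree
p p p p p e n e: 1 tree
p p p p p e f: 2 trees

p p p p p e f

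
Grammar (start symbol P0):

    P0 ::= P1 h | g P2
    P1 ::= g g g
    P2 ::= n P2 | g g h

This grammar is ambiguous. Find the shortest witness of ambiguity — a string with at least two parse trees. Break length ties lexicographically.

g g g h

length 4: g g g h has 2 parse trees

Two derivations of g g g h:
  P0 ⇒ P1 h ⇒ g g g h
  P0 ⇒ g P2 ⇒ g g g h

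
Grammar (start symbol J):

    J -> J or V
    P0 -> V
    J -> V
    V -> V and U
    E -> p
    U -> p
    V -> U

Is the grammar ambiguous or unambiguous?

Unambiguous

Only J, V, U are reachable from J; ignoring the rest: J → J or V | V  ;  V → V and U | U  — a left-associative chain with U at the bottom. Each string factors uniquely by precedence.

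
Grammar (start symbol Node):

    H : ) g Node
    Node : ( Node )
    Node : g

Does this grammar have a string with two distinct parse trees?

Only Node is reachable from Node; ignoring the rest: L(Node) is { openⁿ atom closeⁿ : n ≥ 0 }. The bracket depth fixes n, and the derivation is forced at every step.

Unambiguous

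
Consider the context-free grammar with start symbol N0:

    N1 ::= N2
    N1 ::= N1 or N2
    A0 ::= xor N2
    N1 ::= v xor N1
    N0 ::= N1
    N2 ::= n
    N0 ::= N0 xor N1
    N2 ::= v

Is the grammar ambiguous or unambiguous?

Witness: v xor n

Derivation 1: N0 ⇒ N1 ⇒ v xor N1 ⇒ v xor N2 ⇒ v xor n
Derivation 2: N0 ⇒ N0 xor N1 ⇒ N1 xor N1 ⇒ N2 xor N1 ⇒ v xor N1 ⇒ v xor N2 ⇒ v xor n

Two distinct leftmost derivations for the same string.

Ambiguous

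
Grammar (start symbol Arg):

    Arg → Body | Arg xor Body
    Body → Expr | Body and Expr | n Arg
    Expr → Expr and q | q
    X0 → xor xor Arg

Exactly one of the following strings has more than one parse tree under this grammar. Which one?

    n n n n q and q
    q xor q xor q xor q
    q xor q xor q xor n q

n n n n q and q: 6 trees
q xor q xor q xor q: 1 tree
q xor q xor q xor n q: 1 tree

n n n n q and q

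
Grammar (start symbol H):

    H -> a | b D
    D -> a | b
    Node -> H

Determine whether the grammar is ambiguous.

Unambiguous

Only H, D are reachable from H; ignoring the rest: Each reachable nonterminal has at most one production per leading terminal, and all productions are right-linear; the derivation is determined token-by-token.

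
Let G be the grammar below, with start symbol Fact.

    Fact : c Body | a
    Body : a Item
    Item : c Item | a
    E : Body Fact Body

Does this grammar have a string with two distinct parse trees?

(E is unreachable from Fact, so its rules don't affect L(Fact).) Restricted to the reachable nonterminals, every rule has the form A → t or A → t B, and no two rules for the same A share a first terminal. The grammar encodes a DFA — one run per string.

Unambiguous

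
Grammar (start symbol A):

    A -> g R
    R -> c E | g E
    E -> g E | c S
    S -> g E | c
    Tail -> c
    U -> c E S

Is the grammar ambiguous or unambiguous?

Unambiguous

Only A, R, E, S are reachable from A; ignoring the rest: Restricted to the reachable nonterminals, every rule has the form A → t or A → t B, and no two rules for the same A share a first terminal. The grammar encodes a DFA — one run per string.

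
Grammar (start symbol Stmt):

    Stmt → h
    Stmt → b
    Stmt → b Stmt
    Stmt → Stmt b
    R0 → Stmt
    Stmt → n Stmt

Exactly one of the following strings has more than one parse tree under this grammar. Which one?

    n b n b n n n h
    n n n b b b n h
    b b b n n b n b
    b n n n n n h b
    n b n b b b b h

b n n n n n h b

n b n b n n n h: 1 tree
n n n b b b n h: 1 tree
b b b n n b n b: 1 tree
b n n n n n h b: 7 trees
n b n b b b b h: 1 tree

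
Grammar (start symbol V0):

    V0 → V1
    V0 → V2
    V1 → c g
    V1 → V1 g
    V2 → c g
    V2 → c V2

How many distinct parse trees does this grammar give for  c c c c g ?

Parse trees for c c c c g:
  [V0 [V2 c [V2 c [V2 c [V2 c g]]]]]

1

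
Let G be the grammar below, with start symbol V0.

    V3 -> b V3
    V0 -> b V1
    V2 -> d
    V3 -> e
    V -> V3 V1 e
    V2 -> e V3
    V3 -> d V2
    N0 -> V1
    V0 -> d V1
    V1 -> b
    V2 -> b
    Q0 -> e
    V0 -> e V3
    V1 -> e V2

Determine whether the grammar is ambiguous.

Unambiguous

Only V0, V1, V2, V3 are reachable from V0; ignoring the rest: Restricted to the reachable nonterminals, every rule has the form A → t or A → t B, and no two rules for the same A share a first terminal. The grammar encodes a DFA — one run per string.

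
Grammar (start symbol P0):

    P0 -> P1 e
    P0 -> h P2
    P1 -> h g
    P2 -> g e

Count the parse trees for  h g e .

2

Parse trees for h g e:
  [P0 [P1 h g] e]
  [P0 h [P2 g e]]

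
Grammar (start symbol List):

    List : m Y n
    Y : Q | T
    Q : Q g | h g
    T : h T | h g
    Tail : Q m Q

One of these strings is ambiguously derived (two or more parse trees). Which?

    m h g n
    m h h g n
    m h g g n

m h g n: 2 trees
m h h g n: 1 tree
m h g g n: 1 tree

m h g n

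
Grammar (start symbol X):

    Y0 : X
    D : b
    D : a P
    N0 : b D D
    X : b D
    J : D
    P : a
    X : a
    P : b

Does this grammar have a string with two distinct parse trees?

Unambiguous

Only X, D, P are reachable from X; ignoring the rest: Restricted to the reachable nonterminals, every rule has the form A → t or A → t B, and no two rules for the same A share a first terminal. The grammar encodes a DFA — one run per string.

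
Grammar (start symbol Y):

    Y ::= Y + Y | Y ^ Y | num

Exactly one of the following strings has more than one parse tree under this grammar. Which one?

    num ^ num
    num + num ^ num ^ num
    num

num + num ^ num ^ num

num ^ num: 1 tree
num + num ^ num ^ num: 5 trees
num: 1 tree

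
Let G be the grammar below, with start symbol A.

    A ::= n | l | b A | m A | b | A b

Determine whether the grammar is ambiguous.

Ambiguous

Witness: b b

Derivation 1: A ⇒ b A ⇒ b b
Derivation 2: A ⇒ A b ⇒ b b

Two distinct leftmost derivations for the same string.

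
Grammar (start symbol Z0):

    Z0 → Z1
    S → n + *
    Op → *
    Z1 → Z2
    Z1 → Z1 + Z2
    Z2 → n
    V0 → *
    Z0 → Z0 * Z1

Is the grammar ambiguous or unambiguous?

Only Z0, Z1, Z2 are reachable from Z0; ignoring the rest: The grammar is stratified — Z0 handles '*' (left-recursive), Z1 handles '+', Z2 atoms. Each operator has a fixed associativity and precedence level, so every string has one parse.

Unambiguous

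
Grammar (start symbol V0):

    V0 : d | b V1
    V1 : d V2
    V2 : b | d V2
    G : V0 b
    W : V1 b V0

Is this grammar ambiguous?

Unambiguous

Only V0, V1, V2 are reachable from V0; ignoring the rest: The reachable rules are right-linear with at most one rule per (nonterminal, next-terminal) pair. Each input token forces the next rule, so parsing is deterministic.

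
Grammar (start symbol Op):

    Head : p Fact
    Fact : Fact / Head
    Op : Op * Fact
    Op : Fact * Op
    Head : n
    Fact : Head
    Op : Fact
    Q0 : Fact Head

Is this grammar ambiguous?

Witness: n * n

Derivation 1: Op ⇒ Op * Fact ⇒ Fact * Fact ⇒ Head * Fact ⇒ n * Fact ⇒ n * Head ⇒ n * n
Derivation 2: Op ⇒ Fact * Op ⇒ Head * Op ⇒ n * Op ⇒ n * Fact ⇒ n * Head ⇒ n * n

Two distinct leftmost derivations for the same string.

Ambiguous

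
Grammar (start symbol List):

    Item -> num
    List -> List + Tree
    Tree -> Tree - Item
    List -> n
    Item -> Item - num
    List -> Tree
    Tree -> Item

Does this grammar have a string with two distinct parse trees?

Witness: num - num

Derivation 1: List ⇒ Tree ⇒ Tree - Item ⇒ Item - Item ⇒ num - Item ⇒ num - num
Derivation 2: List ⇒ Tree ⇒ Item ⇒ Item - num ⇒ num - num

Two distinct leftmost derivations for the same string.

Ambiguous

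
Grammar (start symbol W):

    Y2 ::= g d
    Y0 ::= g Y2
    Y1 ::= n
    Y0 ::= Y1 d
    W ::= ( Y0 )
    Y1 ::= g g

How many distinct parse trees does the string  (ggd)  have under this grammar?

Parse trees for (ggd):
  [W ( [Y0 g [Y2 g d]] )]
  [W ( [Y0 [Y1 g g] d] )]

2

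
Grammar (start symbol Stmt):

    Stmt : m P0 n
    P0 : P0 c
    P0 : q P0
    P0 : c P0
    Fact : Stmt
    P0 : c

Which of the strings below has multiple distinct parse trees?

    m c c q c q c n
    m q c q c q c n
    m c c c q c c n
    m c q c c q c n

m c c c q c c n

m c c q c q c n: 1 tree
m q c q c q c n: 1 tree
m c c c q c c n: 6 trees
m c q c c q c n: 1 tree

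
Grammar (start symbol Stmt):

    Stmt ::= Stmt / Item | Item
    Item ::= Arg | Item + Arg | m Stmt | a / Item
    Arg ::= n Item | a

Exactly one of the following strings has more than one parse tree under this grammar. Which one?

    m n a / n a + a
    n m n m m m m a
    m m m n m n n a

m n a / n a + a: 10 trees
n m n m m m m a: 1 tree
m m m n m n n a: 1 tree

m n a / n a + a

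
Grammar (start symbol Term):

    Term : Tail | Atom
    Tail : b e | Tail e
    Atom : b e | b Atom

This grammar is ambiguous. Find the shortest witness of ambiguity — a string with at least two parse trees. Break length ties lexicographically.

length 2: b e has 2 parse trees

Two derivations of b e:
  Term ⇒ Tail ⇒ b e
  Term ⇒ Atom ⇒ b e

b e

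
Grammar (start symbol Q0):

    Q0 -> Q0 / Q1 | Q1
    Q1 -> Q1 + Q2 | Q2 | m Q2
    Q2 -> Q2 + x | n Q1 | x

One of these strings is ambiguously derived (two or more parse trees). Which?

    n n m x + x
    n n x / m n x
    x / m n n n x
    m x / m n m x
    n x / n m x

n n m x + x: 6 trees
n n x / m n x: 1 tree
x / m n n n x: 1 tree
m x / m n m x: 1 tree
n x / n m x: 1 tree

n n m x + x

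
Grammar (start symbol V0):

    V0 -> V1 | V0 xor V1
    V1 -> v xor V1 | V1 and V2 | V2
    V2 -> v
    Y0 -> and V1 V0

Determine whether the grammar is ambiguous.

Witness: v xor v

Derivation 1: V0 ⇒ V1 ⇒ v xor V1 ⇒ v xor V2 ⇒ v xor v
Derivation 2: V0 ⇒ V0 xor V1 ⇒ V1 xor V1 ⇒ V2 xor V1 ⇒ v xor V1 ⇒ v xor V2 ⇒ v xor v

Two distinct leftmost derivations for the same string.

Ambiguous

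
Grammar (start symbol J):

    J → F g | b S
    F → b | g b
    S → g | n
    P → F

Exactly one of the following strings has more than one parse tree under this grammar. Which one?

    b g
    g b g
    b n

b g: 2 trees
g b g: 1 tree
b n: 1 tree

b g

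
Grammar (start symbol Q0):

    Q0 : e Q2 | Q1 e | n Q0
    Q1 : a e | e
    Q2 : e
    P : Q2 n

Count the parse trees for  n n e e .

Parse trees for n n e e:
  [Q0 n [Q0 n [Q0 e [Q2 e]]]]
  [Q0 n [Q0 n [Q0 [Q1 e] e]]]

2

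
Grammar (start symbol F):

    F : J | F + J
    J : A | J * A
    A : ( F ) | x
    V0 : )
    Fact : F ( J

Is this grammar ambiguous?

Unambiguous

Only F, J, A are reachable from F; ignoring the rest: F → F + J | J  ;  J → J * A | A  — a left-associative chain with A at the bottom. Each string factors uniquely by precedence.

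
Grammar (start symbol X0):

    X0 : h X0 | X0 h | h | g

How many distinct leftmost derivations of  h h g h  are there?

Parse trees for h h g h:
  [X0 h [X0 h [X0 [X0 g] h]]]
  [X0 h [X0 [X0 h [X0 g]] h]]
  [X0 [X0 h [X0 h [X0 g]]] h]

3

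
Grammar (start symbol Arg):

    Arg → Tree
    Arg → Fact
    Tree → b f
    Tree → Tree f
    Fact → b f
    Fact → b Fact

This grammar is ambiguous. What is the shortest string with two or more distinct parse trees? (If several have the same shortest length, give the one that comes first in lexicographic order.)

length 2: b f has 2 parse trees

Two derivations of b f:
  Arg ⇒ Tree ⇒ b f
  Arg ⇒ Fact ⇒ b f

b f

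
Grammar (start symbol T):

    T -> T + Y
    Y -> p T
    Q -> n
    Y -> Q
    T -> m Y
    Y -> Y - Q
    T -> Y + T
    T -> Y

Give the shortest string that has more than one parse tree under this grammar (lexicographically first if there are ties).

length 1: no string has ≥2 trees
length 2: no string has ≥2 trees
length 3: n + n has 2 parse trees

Two derivations of n + n:
  T ⇒ T + Y ⇒ Y + Y ⇒ Q + Y ⇒ n + Y ⇒ n + Q ⇒ n + n
  T ⇒ Y + T ⇒ Q + T ⇒ n + T ⇒ n + Y ⇒ n + Q ⇒ n + n

n + n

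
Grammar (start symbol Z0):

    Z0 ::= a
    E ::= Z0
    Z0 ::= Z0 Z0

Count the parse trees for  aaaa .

Parse trees for aaaa:
  [Z0 [Z0 a] [Z0 [Z0 a] [Z0 [Z0 a] [Z0 a]]]]
  [Z0 [Z0 a] [Z0 [Z0 [Z0 a] [Z0 a]] [Z0 a]]]
  [Z0 [Z0 [Z0 a] [Z0 a]] [Z0 [Z0 a] [Z0 a]]]
  [Z0 [Z0 [Z0 a] [Z0 [Z0 a] [Z0 a]]] [Z0 a]]
  [Z0 [Z0 [Z0 [Z0 a] [Z0 a]] [Z0 a]] [Z0 a]]

5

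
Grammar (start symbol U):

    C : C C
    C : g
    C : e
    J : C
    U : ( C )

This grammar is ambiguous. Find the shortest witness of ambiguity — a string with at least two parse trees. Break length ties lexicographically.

length 3: no string has ≥2 trees
length 4: no string has ≥2 trees
length 5: ( e e e ) has 2 parse trees

Two derivations of ( e e e ):
  U ⇒ ( C ) ⇒ ( C C ) ⇒ ( C C C ) ⇒ ( e C C ) ⇒ ( e e C ) ⇒ ( e e e )
  U ⇒ ( C ) ⇒ ( C C ) ⇒ ( e C ) ⇒ ( e C C ) ⇒ ( e e C ) ⇒ ( e e e )

( e e e )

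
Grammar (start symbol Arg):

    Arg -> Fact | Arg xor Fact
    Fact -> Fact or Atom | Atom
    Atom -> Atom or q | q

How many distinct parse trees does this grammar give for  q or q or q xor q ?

Parse trees for q or q or q xor q:
  [Arg [Arg [Fact [Fact [Atom q]] or [Atom [Atom q] or q]]] xor [Fact [Atom q]]]
  [Arg [Arg [Fact [Fact [Fact [Atom q]] or [Atom q]] or [Atom q]]] xor [Fact [Atom q]]]
  [Arg [Arg [Fact [Fact [Atom [Atom q] or q]] or [Atom q]]] xor [Fact [Atom q]]]
  [Arg [Arg [Fact [Atom [Atom [Atom q] or q] or q]]] xor [Fact [Atom q]]]

4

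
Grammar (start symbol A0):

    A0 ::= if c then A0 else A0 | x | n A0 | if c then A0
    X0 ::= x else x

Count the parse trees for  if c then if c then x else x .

2

Parse trees for if c then if c then x else x:
  [A0 if c then [A0 if c then [A0 x]] else [A0 x]]
  [A0 if c then [A0 if c then [A0 x] else [A0 x]]]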